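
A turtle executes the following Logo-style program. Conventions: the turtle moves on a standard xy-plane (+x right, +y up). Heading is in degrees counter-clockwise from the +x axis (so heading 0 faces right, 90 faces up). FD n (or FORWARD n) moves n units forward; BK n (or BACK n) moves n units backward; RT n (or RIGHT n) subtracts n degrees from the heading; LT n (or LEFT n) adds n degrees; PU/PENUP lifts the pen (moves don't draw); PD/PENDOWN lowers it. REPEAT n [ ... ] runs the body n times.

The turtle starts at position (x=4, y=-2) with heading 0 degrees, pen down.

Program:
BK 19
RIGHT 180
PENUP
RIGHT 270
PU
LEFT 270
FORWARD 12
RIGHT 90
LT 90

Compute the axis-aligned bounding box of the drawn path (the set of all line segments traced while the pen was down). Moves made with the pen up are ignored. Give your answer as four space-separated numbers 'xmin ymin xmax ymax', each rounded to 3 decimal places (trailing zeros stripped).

Answer: -15 -2 4 -2

Derivation:
Executing turtle program step by step:
Start: pos=(4,-2), heading=0, pen down
BK 19: (4,-2) -> (-15,-2) [heading=0, draw]
RT 180: heading 0 -> 180
PU: pen up
RT 270: heading 180 -> 270
PU: pen up
LT 270: heading 270 -> 180
FD 12: (-15,-2) -> (-27,-2) [heading=180, move]
RT 90: heading 180 -> 90
LT 90: heading 90 -> 180
Final: pos=(-27,-2), heading=180, 1 segment(s) drawn

Segment endpoints: x in {-15, 4}, y in {-2}
xmin=-15, ymin=-2, xmax=4, ymax=-2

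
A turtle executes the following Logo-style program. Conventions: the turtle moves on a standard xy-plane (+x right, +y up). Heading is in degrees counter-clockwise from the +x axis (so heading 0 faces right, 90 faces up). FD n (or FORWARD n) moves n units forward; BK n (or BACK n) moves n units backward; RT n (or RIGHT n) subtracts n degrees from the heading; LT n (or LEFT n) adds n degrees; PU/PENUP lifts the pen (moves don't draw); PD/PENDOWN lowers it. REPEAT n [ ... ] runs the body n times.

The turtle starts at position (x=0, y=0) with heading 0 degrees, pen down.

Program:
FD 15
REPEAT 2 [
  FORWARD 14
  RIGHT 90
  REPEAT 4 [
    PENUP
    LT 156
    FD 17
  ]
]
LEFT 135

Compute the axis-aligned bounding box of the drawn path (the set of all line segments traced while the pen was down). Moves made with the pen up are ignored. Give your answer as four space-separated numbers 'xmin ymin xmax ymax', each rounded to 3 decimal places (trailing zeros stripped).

Answer: 0 0 29 0

Derivation:
Executing turtle program step by step:
Start: pos=(0,0), heading=0, pen down
FD 15: (0,0) -> (15,0) [heading=0, draw]
REPEAT 2 [
  -- iteration 1/2 --
  FD 14: (15,0) -> (29,0) [heading=0, draw]
  RT 90: heading 0 -> 270
  REPEAT 4 [
    -- iteration 1/4 --
    PU: pen up
    LT 156: heading 270 -> 66
    FD 17: (29,0) -> (35.915,15.53) [heading=66, move]
    -- iteration 2/4 --
    PU: pen up
    LT 156: heading 66 -> 222
    FD 17: (35.915,15.53) -> (23.281,4.155) [heading=222, move]
    -- iteration 3/4 --
    PU: pen up
    LT 156: heading 222 -> 18
    FD 17: (23.281,4.155) -> (39.449,9.408) [heading=18, move]
    -- iteration 4/4 --
    PU: pen up
    LT 156: heading 18 -> 174
    FD 17: (39.449,9.408) -> (22.542,11.185) [heading=174, move]
  ]
  -- iteration 2/2 --
  FD 14: (22.542,11.185) -> (8.619,12.649) [heading=174, move]
  RT 90: heading 174 -> 84
  REPEAT 4 [
    -- iteration 1/4 --
    PU: pen up
    LT 156: heading 84 -> 240
    FD 17: (8.619,12.649) -> (0.119,-2.074) [heading=240, move]
    -- iteration 2/4 --
    PU: pen up
    LT 156: heading 240 -> 36
    FD 17: (0.119,-2.074) -> (13.872,7.919) [heading=36, move]
    -- iteration 3/4 --
    PU: pen up
    LT 156: heading 36 -> 192
    FD 17: (13.872,7.919) -> (-2.756,4.384) [heading=192, move]
    -- iteration 4/4 --
    PU: pen up
    LT 156: heading 192 -> 348
    FD 17: (-2.756,4.384) -> (13.872,0.85) [heading=348, move]
  ]
]
LT 135: heading 348 -> 123
Final: pos=(13.872,0.85), heading=123, 2 segment(s) drawn

Segment endpoints: x in {0, 15, 29}, y in {0}
xmin=0, ymin=0, xmax=29, ymax=0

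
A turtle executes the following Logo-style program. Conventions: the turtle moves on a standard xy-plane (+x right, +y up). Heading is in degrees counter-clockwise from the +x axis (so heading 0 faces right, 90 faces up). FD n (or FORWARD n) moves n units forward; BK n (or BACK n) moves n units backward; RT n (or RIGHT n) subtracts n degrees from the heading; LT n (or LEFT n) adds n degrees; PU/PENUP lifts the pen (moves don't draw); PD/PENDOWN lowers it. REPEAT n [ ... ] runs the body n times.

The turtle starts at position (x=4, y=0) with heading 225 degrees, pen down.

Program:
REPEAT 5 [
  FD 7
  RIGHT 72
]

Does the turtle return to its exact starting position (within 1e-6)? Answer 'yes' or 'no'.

Answer: yes

Derivation:
Executing turtle program step by step:
Start: pos=(4,0), heading=225, pen down
REPEAT 5 [
  -- iteration 1/5 --
  FD 7: (4,0) -> (-0.95,-4.95) [heading=225, draw]
  RT 72: heading 225 -> 153
  -- iteration 2/5 --
  FD 7: (-0.95,-4.95) -> (-7.187,-1.772) [heading=153, draw]
  RT 72: heading 153 -> 81
  -- iteration 3/5 --
  FD 7: (-7.187,-1.772) -> (-6.092,5.142) [heading=81, draw]
  RT 72: heading 81 -> 9
  -- iteration 4/5 --
  FD 7: (-6.092,5.142) -> (0.822,6.237) [heading=9, draw]
  RT 72: heading 9 -> 297
  -- iteration 5/5 --
  FD 7: (0.822,6.237) -> (4,0) [heading=297, draw]
  RT 72: heading 297 -> 225
]
Final: pos=(4,0), heading=225, 5 segment(s) drawn

Start position: (4, 0)
Final position: (4, 0)
Distance = 0; < 1e-6 -> CLOSED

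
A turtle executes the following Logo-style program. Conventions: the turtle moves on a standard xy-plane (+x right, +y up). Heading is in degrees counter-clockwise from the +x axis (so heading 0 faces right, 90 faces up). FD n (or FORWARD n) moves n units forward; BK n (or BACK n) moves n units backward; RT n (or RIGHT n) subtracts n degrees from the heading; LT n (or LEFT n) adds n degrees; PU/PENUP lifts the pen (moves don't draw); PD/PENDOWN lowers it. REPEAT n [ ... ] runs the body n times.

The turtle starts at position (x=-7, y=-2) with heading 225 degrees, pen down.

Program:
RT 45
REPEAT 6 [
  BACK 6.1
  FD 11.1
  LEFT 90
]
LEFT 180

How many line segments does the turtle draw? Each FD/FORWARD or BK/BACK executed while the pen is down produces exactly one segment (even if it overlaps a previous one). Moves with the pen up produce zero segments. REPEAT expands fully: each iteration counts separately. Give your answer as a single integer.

Answer: 12

Derivation:
Executing turtle program step by step:
Start: pos=(-7,-2), heading=225, pen down
RT 45: heading 225 -> 180
REPEAT 6 [
  -- iteration 1/6 --
  BK 6.1: (-7,-2) -> (-0.9,-2) [heading=180, draw]
  FD 11.1: (-0.9,-2) -> (-12,-2) [heading=180, draw]
  LT 90: heading 180 -> 270
  -- iteration 2/6 --
  BK 6.1: (-12,-2) -> (-12,4.1) [heading=270, draw]
  FD 11.1: (-12,4.1) -> (-12,-7) [heading=270, draw]
  LT 90: heading 270 -> 0
  -- iteration 3/6 --
  BK 6.1: (-12,-7) -> (-18.1,-7) [heading=0, draw]
  FD 11.1: (-18.1,-7) -> (-7,-7) [heading=0, draw]
  LT 90: heading 0 -> 90
  -- iteration 4/6 --
  BK 6.1: (-7,-7) -> (-7,-13.1) [heading=90, draw]
  FD 11.1: (-7,-13.1) -> (-7,-2) [heading=90, draw]
  LT 90: heading 90 -> 180
  -- iteration 5/6 --
  BK 6.1: (-7,-2) -> (-0.9,-2) [heading=180, draw]
  FD 11.1: (-0.9,-2) -> (-12,-2) [heading=180, draw]
  LT 90: heading 180 -> 270
  -- iteration 6/6 --
  BK 6.1: (-12,-2) -> (-12,4.1) [heading=270, draw]
  FD 11.1: (-12,4.1) -> (-12,-7) [heading=270, draw]
  LT 90: heading 270 -> 0
]
LT 180: heading 0 -> 180
Final: pos=(-12,-7), heading=180, 12 segment(s) drawn
Segments drawn: 12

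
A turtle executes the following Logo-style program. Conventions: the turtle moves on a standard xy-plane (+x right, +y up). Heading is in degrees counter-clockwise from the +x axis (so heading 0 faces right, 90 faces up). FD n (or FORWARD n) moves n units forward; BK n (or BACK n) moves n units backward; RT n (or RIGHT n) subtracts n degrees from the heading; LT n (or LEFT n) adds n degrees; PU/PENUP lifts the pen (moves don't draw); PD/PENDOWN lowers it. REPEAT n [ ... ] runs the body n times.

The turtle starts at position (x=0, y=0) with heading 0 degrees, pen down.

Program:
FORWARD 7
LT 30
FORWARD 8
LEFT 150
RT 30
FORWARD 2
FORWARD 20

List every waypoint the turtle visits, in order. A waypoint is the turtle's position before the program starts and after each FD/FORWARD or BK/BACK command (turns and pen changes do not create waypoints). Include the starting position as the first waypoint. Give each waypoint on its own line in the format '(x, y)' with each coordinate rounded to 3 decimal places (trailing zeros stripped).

Executing turtle program step by step:
Start: pos=(0,0), heading=0, pen down
FD 7: (0,0) -> (7,0) [heading=0, draw]
LT 30: heading 0 -> 30
FD 8: (7,0) -> (13.928,4) [heading=30, draw]
LT 150: heading 30 -> 180
RT 30: heading 180 -> 150
FD 2: (13.928,4) -> (12.196,5) [heading=150, draw]
FD 20: (12.196,5) -> (-5.124,15) [heading=150, draw]
Final: pos=(-5.124,15), heading=150, 4 segment(s) drawn
Waypoints (5 total):
(0, 0)
(7, 0)
(13.928, 4)
(12.196, 5)
(-5.124, 15)

Answer: (0, 0)
(7, 0)
(13.928, 4)
(12.196, 5)
(-5.124, 15)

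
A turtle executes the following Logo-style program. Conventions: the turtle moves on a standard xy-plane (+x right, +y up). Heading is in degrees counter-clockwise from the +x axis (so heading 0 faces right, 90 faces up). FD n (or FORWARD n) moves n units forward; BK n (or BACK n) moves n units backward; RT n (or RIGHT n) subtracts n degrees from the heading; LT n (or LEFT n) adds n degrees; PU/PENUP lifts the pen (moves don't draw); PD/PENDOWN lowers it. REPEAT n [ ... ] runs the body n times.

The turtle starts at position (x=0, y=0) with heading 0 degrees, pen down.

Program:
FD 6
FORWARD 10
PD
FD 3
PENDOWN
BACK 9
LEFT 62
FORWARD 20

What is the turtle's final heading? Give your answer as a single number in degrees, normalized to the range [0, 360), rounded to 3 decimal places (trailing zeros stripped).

Answer: 62

Derivation:
Executing turtle program step by step:
Start: pos=(0,0), heading=0, pen down
FD 6: (0,0) -> (6,0) [heading=0, draw]
FD 10: (6,0) -> (16,0) [heading=0, draw]
PD: pen down
FD 3: (16,0) -> (19,0) [heading=0, draw]
PD: pen down
BK 9: (19,0) -> (10,0) [heading=0, draw]
LT 62: heading 0 -> 62
FD 20: (10,0) -> (19.389,17.659) [heading=62, draw]
Final: pos=(19.389,17.659), heading=62, 5 segment(s) drawn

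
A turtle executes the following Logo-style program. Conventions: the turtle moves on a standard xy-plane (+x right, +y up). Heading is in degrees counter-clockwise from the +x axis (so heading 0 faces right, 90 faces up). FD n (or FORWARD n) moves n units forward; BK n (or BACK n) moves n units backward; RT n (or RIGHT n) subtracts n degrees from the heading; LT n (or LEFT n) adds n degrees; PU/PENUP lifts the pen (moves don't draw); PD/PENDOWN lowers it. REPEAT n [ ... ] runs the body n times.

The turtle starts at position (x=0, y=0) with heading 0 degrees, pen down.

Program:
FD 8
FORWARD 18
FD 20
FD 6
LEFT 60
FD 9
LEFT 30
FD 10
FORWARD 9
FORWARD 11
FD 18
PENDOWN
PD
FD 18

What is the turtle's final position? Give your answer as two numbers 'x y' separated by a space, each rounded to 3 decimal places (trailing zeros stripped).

Executing turtle program step by step:
Start: pos=(0,0), heading=0, pen down
FD 8: (0,0) -> (8,0) [heading=0, draw]
FD 18: (8,0) -> (26,0) [heading=0, draw]
FD 20: (26,0) -> (46,0) [heading=0, draw]
FD 6: (46,0) -> (52,0) [heading=0, draw]
LT 60: heading 0 -> 60
FD 9: (52,0) -> (56.5,7.794) [heading=60, draw]
LT 30: heading 60 -> 90
FD 10: (56.5,7.794) -> (56.5,17.794) [heading=90, draw]
FD 9: (56.5,17.794) -> (56.5,26.794) [heading=90, draw]
FD 11: (56.5,26.794) -> (56.5,37.794) [heading=90, draw]
FD 18: (56.5,37.794) -> (56.5,55.794) [heading=90, draw]
PD: pen down
PD: pen down
FD 18: (56.5,55.794) -> (56.5,73.794) [heading=90, draw]
Final: pos=(56.5,73.794), heading=90, 10 segment(s) drawn

Answer: 56.5 73.794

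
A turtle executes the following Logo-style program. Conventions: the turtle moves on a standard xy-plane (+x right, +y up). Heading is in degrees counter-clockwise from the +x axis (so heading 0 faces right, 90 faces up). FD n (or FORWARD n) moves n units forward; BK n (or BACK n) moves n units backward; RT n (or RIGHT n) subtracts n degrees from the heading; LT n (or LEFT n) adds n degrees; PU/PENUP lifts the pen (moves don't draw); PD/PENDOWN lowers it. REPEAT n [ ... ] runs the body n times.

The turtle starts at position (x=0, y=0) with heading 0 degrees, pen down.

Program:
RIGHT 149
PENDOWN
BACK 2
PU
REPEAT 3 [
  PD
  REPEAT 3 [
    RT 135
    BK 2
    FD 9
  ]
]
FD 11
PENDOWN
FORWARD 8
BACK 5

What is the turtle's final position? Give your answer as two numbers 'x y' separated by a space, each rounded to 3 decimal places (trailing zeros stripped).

Answer: 6.795 21.406

Derivation:
Executing turtle program step by step:
Start: pos=(0,0), heading=0, pen down
RT 149: heading 0 -> 211
PD: pen down
BK 2: (0,0) -> (1.714,1.03) [heading=211, draw]
PU: pen up
REPEAT 3 [
  -- iteration 1/3 --
  PD: pen down
  REPEAT 3 [
    -- iteration 1/3 --
    RT 135: heading 211 -> 76
    BK 2: (1.714,1.03) -> (1.23,-0.911) [heading=76, draw]
    FD 9: (1.23,-0.911) -> (3.408,7.822) [heading=76, draw]
    -- iteration 2/3 --
    RT 135: heading 76 -> 301
    BK 2: (3.408,7.822) -> (2.378,9.536) [heading=301, draw]
    FD 9: (2.378,9.536) -> (7.013,1.822) [heading=301, draw]
    -- iteration 3/3 --
    RT 135: heading 301 -> 166
    BK 2: (7.013,1.822) -> (8.954,1.338) [heading=166, draw]
    FD 9: (8.954,1.338) -> (0.221,3.515) [heading=166, draw]
  ]
  -- iteration 2/3 --
  PD: pen down
  REPEAT 3 [
    -- iteration 1/3 --
    RT 135: heading 166 -> 31
    BK 2: (0.221,3.515) -> (-1.493,2.485) [heading=31, draw]
    FD 9: (-1.493,2.485) -> (6.221,7.121) [heading=31, draw]
    -- iteration 2/3 --
    RT 135: heading 31 -> 256
    BK 2: (6.221,7.121) -> (6.705,9.061) [heading=256, draw]
    FD 9: (6.705,9.061) -> (4.528,0.329) [heading=256, draw]
    -- iteration 3/3 --
    RT 135: heading 256 -> 121
    BK 2: (4.528,0.329) -> (5.558,-1.386) [heading=121, draw]
    FD 9: (5.558,-1.386) -> (0.922,6.329) [heading=121, draw]
  ]
  -- iteration 3/3 --
  PD: pen down
  REPEAT 3 [
    -- iteration 1/3 --
    RT 135: heading 121 -> 346
    BK 2: (0.922,6.329) -> (-1.018,6.813) [heading=346, draw]
    FD 9: (-1.018,6.813) -> (7.715,4.635) [heading=346, draw]
    -- iteration 2/3 --
    RT 135: heading 346 -> 211
    BK 2: (7.715,4.635) -> (9.429,5.665) [heading=211, draw]
    FD 9: (9.429,5.665) -> (1.714,1.03) [heading=211, draw]
    -- iteration 3/3 --
    RT 135: heading 211 -> 76
    BK 2: (1.714,1.03) -> (1.23,-0.911) [heading=76, draw]
    FD 9: (1.23,-0.911) -> (3.408,7.822) [heading=76, draw]
  ]
]
FD 11: (3.408,7.822) -> (6.069,18.495) [heading=76, draw]
PD: pen down
FD 8: (6.069,18.495) -> (8.004,26.258) [heading=76, draw]
BK 5: (8.004,26.258) -> (6.795,21.406) [heading=76, draw]
Final: pos=(6.795,21.406), heading=76, 22 segment(s) drawn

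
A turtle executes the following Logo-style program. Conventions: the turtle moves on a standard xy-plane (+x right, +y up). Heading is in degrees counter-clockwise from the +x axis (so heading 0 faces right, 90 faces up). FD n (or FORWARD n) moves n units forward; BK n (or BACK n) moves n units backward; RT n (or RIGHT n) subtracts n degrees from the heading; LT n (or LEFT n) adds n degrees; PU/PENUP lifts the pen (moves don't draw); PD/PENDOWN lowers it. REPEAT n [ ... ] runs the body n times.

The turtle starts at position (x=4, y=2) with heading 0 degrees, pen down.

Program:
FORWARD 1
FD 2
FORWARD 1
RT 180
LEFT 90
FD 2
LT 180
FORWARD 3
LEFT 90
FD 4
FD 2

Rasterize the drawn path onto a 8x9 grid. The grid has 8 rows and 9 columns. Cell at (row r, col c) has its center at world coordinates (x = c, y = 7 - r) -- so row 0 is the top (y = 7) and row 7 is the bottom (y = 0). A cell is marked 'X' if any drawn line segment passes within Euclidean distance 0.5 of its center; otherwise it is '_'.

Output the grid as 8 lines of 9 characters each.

Segment 0: (4,2) -> (5,2)
Segment 1: (5,2) -> (7,2)
Segment 2: (7,2) -> (8,2)
Segment 3: (8,2) -> (8,0)
Segment 4: (8,0) -> (8,3)
Segment 5: (8,3) -> (4,3)
Segment 6: (4,3) -> (2,3)

Answer: _________
_________
_________
_________
__XXXXXXX
____XXXXX
________X
________X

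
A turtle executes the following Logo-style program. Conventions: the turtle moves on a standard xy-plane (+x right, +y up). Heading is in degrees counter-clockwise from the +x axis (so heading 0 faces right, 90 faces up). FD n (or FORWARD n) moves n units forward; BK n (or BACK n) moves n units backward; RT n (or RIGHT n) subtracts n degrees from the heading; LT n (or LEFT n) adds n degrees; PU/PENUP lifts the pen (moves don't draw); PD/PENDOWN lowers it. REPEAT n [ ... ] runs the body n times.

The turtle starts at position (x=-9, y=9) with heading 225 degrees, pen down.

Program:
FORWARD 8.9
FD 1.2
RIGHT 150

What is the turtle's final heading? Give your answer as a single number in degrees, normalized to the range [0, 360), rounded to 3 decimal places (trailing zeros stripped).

Executing turtle program step by step:
Start: pos=(-9,9), heading=225, pen down
FD 8.9: (-9,9) -> (-15.293,2.707) [heading=225, draw]
FD 1.2: (-15.293,2.707) -> (-16.142,1.858) [heading=225, draw]
RT 150: heading 225 -> 75
Final: pos=(-16.142,1.858), heading=75, 2 segment(s) drawn

Answer: 75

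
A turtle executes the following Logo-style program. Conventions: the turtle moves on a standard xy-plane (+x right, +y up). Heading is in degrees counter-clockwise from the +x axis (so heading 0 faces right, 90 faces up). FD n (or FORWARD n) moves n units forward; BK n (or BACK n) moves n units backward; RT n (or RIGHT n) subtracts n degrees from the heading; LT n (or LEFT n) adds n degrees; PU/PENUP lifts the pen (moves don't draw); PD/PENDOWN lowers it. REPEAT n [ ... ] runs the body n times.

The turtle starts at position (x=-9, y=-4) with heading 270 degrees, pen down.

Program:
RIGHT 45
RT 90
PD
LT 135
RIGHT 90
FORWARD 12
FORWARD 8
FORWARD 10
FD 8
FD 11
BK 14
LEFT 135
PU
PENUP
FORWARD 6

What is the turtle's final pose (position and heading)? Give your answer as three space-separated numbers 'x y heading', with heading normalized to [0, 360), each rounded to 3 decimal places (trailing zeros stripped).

Answer: -39.757 -8.243 315

Derivation:
Executing turtle program step by step:
Start: pos=(-9,-4), heading=270, pen down
RT 45: heading 270 -> 225
RT 90: heading 225 -> 135
PD: pen down
LT 135: heading 135 -> 270
RT 90: heading 270 -> 180
FD 12: (-9,-4) -> (-21,-4) [heading=180, draw]
FD 8: (-21,-4) -> (-29,-4) [heading=180, draw]
FD 10: (-29,-4) -> (-39,-4) [heading=180, draw]
FD 8: (-39,-4) -> (-47,-4) [heading=180, draw]
FD 11: (-47,-4) -> (-58,-4) [heading=180, draw]
BK 14: (-58,-4) -> (-44,-4) [heading=180, draw]
LT 135: heading 180 -> 315
PU: pen up
PU: pen up
FD 6: (-44,-4) -> (-39.757,-8.243) [heading=315, move]
Final: pos=(-39.757,-8.243), heading=315, 6 segment(s) drawn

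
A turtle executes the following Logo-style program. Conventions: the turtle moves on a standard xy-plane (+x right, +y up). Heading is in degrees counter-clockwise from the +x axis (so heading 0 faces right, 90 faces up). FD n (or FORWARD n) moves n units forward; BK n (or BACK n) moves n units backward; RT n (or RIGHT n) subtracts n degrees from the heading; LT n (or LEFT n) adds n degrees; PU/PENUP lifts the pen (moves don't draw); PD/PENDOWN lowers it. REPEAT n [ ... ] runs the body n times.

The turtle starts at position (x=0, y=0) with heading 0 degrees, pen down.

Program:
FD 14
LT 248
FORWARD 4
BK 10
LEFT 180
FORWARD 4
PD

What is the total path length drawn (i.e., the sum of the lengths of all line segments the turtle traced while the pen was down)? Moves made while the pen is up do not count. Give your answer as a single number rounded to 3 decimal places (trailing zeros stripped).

Executing turtle program step by step:
Start: pos=(0,0), heading=0, pen down
FD 14: (0,0) -> (14,0) [heading=0, draw]
LT 248: heading 0 -> 248
FD 4: (14,0) -> (12.502,-3.709) [heading=248, draw]
BK 10: (12.502,-3.709) -> (16.248,5.563) [heading=248, draw]
LT 180: heading 248 -> 68
FD 4: (16.248,5.563) -> (17.746,9.272) [heading=68, draw]
PD: pen down
Final: pos=(17.746,9.272), heading=68, 4 segment(s) drawn

Segment lengths:
  seg 1: (0,0) -> (14,0), length = 14
  seg 2: (14,0) -> (12.502,-3.709), length = 4
  seg 3: (12.502,-3.709) -> (16.248,5.563), length = 10
  seg 4: (16.248,5.563) -> (17.746,9.272), length = 4
Total = 32

Answer: 32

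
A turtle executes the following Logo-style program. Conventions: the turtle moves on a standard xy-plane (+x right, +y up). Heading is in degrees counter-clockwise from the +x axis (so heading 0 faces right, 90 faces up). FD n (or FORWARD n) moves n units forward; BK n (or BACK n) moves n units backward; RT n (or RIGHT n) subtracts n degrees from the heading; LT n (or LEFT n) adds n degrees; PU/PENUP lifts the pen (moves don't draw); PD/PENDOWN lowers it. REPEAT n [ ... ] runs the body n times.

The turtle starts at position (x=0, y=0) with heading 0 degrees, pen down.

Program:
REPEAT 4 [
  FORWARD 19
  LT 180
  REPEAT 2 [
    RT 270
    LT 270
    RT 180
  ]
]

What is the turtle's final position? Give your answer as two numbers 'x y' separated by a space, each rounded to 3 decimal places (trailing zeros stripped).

Executing turtle program step by step:
Start: pos=(0,0), heading=0, pen down
REPEAT 4 [
  -- iteration 1/4 --
  FD 19: (0,0) -> (19,0) [heading=0, draw]
  LT 180: heading 0 -> 180
  REPEAT 2 [
    -- iteration 1/2 --
    RT 270: heading 180 -> 270
    LT 270: heading 270 -> 180
    RT 180: heading 180 -> 0
    -- iteration 2/2 --
    RT 270: heading 0 -> 90
    LT 270: heading 90 -> 0
    RT 180: heading 0 -> 180
  ]
  -- iteration 2/4 --
  FD 19: (19,0) -> (0,0) [heading=180, draw]
  LT 180: heading 180 -> 0
  REPEAT 2 [
    -- iteration 1/2 --
    RT 270: heading 0 -> 90
    LT 270: heading 90 -> 0
    RT 180: heading 0 -> 180
    -- iteration 2/2 --
    RT 270: heading 180 -> 270
    LT 270: heading 270 -> 180
    RT 180: heading 180 -> 0
  ]
  -- iteration 3/4 --
  FD 19: (0,0) -> (19,0) [heading=0, draw]
  LT 180: heading 0 -> 180
  REPEAT 2 [
    -- iteration 1/2 --
    RT 270: heading 180 -> 270
    LT 270: heading 270 -> 180
    RT 180: heading 180 -> 0
    -- iteration 2/2 --
    RT 270: heading 0 -> 90
    LT 270: heading 90 -> 0
    RT 180: heading 0 -> 180
  ]
  -- iteration 4/4 --
  FD 19: (19,0) -> (0,0) [heading=180, draw]
  LT 180: heading 180 -> 0
  REPEAT 2 [
    -- iteration 1/2 --
    RT 270: heading 0 -> 90
    LT 270: heading 90 -> 0
    RT 180: heading 0 -> 180
    -- iteration 2/2 --
    RT 270: heading 180 -> 270
    LT 270: heading 270 -> 180
    RT 180: heading 180 -> 0
  ]
]
Final: pos=(0,0), heading=0, 4 segment(s) drawn

Answer: 0 0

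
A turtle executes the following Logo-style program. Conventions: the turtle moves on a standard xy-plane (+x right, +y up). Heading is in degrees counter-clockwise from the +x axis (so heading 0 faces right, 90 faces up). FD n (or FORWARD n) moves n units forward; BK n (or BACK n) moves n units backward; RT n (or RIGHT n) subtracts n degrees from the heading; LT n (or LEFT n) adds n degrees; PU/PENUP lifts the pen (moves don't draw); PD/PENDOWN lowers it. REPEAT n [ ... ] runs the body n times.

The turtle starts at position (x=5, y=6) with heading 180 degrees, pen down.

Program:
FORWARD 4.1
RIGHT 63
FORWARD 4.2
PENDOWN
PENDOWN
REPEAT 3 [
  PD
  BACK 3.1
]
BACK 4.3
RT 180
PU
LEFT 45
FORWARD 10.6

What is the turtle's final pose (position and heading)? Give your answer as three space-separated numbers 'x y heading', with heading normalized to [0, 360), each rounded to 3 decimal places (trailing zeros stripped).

Executing turtle program step by step:
Start: pos=(5,6), heading=180, pen down
FD 4.1: (5,6) -> (0.9,6) [heading=180, draw]
RT 63: heading 180 -> 117
FD 4.2: (0.9,6) -> (-1.007,9.742) [heading=117, draw]
PD: pen down
PD: pen down
REPEAT 3 [
  -- iteration 1/3 --
  PD: pen down
  BK 3.1: (-1.007,9.742) -> (0.401,6.98) [heading=117, draw]
  -- iteration 2/3 --
  PD: pen down
  BK 3.1: (0.401,6.98) -> (1.808,4.218) [heading=117, draw]
  -- iteration 3/3 --
  PD: pen down
  BK 3.1: (1.808,4.218) -> (3.215,1.456) [heading=117, draw]
]
BK 4.3: (3.215,1.456) -> (5.168,-2.375) [heading=117, draw]
RT 180: heading 117 -> 297
PU: pen up
LT 45: heading 297 -> 342
FD 10.6: (5.168,-2.375) -> (15.249,-5.651) [heading=342, move]
Final: pos=(15.249,-5.651), heading=342, 6 segment(s) drawn

Answer: 15.249 -5.651 342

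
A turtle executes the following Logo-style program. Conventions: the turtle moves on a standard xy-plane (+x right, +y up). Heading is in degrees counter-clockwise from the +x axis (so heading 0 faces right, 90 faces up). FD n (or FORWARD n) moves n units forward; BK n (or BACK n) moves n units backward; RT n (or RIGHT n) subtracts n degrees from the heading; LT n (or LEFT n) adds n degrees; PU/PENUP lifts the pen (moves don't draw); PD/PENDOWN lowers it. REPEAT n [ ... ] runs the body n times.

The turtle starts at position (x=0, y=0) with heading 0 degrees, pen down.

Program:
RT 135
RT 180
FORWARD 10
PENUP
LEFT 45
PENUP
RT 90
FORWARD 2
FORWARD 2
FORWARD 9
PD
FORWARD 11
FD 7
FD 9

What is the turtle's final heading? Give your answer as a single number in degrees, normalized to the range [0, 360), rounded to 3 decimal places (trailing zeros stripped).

Answer: 0

Derivation:
Executing turtle program step by step:
Start: pos=(0,0), heading=0, pen down
RT 135: heading 0 -> 225
RT 180: heading 225 -> 45
FD 10: (0,0) -> (7.071,7.071) [heading=45, draw]
PU: pen up
LT 45: heading 45 -> 90
PU: pen up
RT 90: heading 90 -> 0
FD 2: (7.071,7.071) -> (9.071,7.071) [heading=0, move]
FD 2: (9.071,7.071) -> (11.071,7.071) [heading=0, move]
FD 9: (11.071,7.071) -> (20.071,7.071) [heading=0, move]
PD: pen down
FD 11: (20.071,7.071) -> (31.071,7.071) [heading=0, draw]
FD 7: (31.071,7.071) -> (38.071,7.071) [heading=0, draw]
FD 9: (38.071,7.071) -> (47.071,7.071) [heading=0, draw]
Final: pos=(47.071,7.071), heading=0, 4 segment(s) drawn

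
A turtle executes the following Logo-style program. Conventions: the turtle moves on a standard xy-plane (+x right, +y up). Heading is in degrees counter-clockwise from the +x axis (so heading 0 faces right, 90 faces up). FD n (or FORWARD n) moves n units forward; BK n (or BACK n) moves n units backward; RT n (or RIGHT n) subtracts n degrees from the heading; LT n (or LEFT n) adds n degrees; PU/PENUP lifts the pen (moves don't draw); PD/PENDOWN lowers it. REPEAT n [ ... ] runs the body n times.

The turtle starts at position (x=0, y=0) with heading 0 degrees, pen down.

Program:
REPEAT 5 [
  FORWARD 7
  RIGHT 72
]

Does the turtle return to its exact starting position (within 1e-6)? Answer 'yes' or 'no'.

Answer: yes

Derivation:
Executing turtle program step by step:
Start: pos=(0,0), heading=0, pen down
REPEAT 5 [
  -- iteration 1/5 --
  FD 7: (0,0) -> (7,0) [heading=0, draw]
  RT 72: heading 0 -> 288
  -- iteration 2/5 --
  FD 7: (7,0) -> (9.163,-6.657) [heading=288, draw]
  RT 72: heading 288 -> 216
  -- iteration 3/5 --
  FD 7: (9.163,-6.657) -> (3.5,-10.772) [heading=216, draw]
  RT 72: heading 216 -> 144
  -- iteration 4/5 --
  FD 7: (3.5,-10.772) -> (-2.163,-6.657) [heading=144, draw]
  RT 72: heading 144 -> 72
  -- iteration 5/5 --
  FD 7: (-2.163,-6.657) -> (0,0) [heading=72, draw]
  RT 72: heading 72 -> 0
]
Final: pos=(0,0), heading=0, 5 segment(s) drawn

Start position: (0, 0)
Final position: (0, 0)
Distance = 0; < 1e-6 -> CLOSED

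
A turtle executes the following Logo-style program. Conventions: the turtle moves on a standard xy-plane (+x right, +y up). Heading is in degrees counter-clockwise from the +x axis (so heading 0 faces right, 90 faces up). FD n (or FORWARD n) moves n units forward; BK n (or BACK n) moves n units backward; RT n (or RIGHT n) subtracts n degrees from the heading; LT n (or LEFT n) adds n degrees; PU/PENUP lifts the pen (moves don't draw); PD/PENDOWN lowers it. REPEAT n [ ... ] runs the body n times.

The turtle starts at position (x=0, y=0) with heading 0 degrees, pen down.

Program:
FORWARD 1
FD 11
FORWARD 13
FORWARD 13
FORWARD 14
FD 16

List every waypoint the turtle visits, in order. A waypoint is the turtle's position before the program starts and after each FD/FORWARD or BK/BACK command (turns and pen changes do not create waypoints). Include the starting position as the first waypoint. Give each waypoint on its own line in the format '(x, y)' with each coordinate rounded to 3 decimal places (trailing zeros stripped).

Answer: (0, 0)
(1, 0)
(12, 0)
(25, 0)
(38, 0)
(52, 0)
(68, 0)

Derivation:
Executing turtle program step by step:
Start: pos=(0,0), heading=0, pen down
FD 1: (0,0) -> (1,0) [heading=0, draw]
FD 11: (1,0) -> (12,0) [heading=0, draw]
FD 13: (12,0) -> (25,0) [heading=0, draw]
FD 13: (25,0) -> (38,0) [heading=0, draw]
FD 14: (38,0) -> (52,0) [heading=0, draw]
FD 16: (52,0) -> (68,0) [heading=0, draw]
Final: pos=(68,0), heading=0, 6 segment(s) drawn
Waypoints (7 total):
(0, 0)
(1, 0)
(12, 0)
(25, 0)
(38, 0)
(52, 0)
(68, 0)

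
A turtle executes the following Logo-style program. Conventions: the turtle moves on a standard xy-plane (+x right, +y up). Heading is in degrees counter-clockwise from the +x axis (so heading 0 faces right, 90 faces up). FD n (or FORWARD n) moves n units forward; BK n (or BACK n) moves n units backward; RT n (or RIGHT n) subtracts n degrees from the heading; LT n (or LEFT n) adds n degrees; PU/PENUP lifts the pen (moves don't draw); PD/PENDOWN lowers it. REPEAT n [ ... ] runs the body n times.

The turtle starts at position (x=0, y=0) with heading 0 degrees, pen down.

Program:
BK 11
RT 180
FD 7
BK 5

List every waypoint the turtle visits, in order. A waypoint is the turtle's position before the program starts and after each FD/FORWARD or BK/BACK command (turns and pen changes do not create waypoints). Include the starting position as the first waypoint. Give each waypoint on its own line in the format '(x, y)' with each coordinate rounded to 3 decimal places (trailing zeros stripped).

Answer: (0, 0)
(-11, 0)
(-18, 0)
(-13, 0)

Derivation:
Executing turtle program step by step:
Start: pos=(0,0), heading=0, pen down
BK 11: (0,0) -> (-11,0) [heading=0, draw]
RT 180: heading 0 -> 180
FD 7: (-11,0) -> (-18,0) [heading=180, draw]
BK 5: (-18,0) -> (-13,0) [heading=180, draw]
Final: pos=(-13,0), heading=180, 3 segment(s) drawn
Waypoints (4 total):
(0, 0)
(-11, 0)
(-18, 0)
(-13, 0)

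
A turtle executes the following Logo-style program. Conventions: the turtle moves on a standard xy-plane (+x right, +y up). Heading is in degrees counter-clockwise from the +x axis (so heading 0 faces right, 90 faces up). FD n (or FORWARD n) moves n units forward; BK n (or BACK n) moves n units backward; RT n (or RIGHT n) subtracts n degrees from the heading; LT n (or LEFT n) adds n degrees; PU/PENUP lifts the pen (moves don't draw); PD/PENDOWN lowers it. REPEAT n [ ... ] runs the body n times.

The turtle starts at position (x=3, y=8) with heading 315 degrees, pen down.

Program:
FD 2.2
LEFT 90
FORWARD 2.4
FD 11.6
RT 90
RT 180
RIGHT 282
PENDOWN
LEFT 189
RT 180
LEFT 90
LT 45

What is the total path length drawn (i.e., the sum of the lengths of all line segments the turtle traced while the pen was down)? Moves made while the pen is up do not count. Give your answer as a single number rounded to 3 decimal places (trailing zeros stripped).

Executing turtle program step by step:
Start: pos=(3,8), heading=315, pen down
FD 2.2: (3,8) -> (4.556,6.444) [heading=315, draw]
LT 90: heading 315 -> 45
FD 2.4: (4.556,6.444) -> (6.253,8.141) [heading=45, draw]
FD 11.6: (6.253,8.141) -> (14.455,16.344) [heading=45, draw]
RT 90: heading 45 -> 315
RT 180: heading 315 -> 135
RT 282: heading 135 -> 213
PD: pen down
LT 189: heading 213 -> 42
RT 180: heading 42 -> 222
LT 90: heading 222 -> 312
LT 45: heading 312 -> 357
Final: pos=(14.455,16.344), heading=357, 3 segment(s) drawn

Segment lengths:
  seg 1: (3,8) -> (4.556,6.444), length = 2.2
  seg 2: (4.556,6.444) -> (6.253,8.141), length = 2.4
  seg 3: (6.253,8.141) -> (14.455,16.344), length = 11.6
Total = 16.2

Answer: 16.2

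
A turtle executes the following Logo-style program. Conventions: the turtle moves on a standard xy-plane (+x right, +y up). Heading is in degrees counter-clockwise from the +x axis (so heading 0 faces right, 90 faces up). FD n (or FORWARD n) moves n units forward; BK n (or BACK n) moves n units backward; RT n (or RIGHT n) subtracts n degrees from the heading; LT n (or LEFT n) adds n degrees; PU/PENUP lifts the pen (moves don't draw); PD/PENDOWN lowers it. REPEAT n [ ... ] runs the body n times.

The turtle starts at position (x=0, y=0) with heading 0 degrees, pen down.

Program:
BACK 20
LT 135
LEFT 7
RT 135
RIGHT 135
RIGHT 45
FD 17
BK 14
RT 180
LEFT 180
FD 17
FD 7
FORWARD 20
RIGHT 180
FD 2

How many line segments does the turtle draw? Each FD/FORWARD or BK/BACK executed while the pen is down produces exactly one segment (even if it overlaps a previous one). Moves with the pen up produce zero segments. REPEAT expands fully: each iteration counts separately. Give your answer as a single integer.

Executing turtle program step by step:
Start: pos=(0,0), heading=0, pen down
BK 20: (0,0) -> (-20,0) [heading=0, draw]
LT 135: heading 0 -> 135
LT 7: heading 135 -> 142
RT 135: heading 142 -> 7
RT 135: heading 7 -> 232
RT 45: heading 232 -> 187
FD 17: (-20,0) -> (-36.873,-2.072) [heading=187, draw]
BK 14: (-36.873,-2.072) -> (-22.978,-0.366) [heading=187, draw]
RT 180: heading 187 -> 7
LT 180: heading 7 -> 187
FD 17: (-22.978,-0.366) -> (-39.851,-2.437) [heading=187, draw]
FD 7: (-39.851,-2.437) -> (-46.799,-3.29) [heading=187, draw]
FD 20: (-46.799,-3.29) -> (-66.65,-5.728) [heading=187, draw]
RT 180: heading 187 -> 7
FD 2: (-66.65,-5.728) -> (-64.665,-5.484) [heading=7, draw]
Final: pos=(-64.665,-5.484), heading=7, 7 segment(s) drawn
Segments drawn: 7

Answer: 7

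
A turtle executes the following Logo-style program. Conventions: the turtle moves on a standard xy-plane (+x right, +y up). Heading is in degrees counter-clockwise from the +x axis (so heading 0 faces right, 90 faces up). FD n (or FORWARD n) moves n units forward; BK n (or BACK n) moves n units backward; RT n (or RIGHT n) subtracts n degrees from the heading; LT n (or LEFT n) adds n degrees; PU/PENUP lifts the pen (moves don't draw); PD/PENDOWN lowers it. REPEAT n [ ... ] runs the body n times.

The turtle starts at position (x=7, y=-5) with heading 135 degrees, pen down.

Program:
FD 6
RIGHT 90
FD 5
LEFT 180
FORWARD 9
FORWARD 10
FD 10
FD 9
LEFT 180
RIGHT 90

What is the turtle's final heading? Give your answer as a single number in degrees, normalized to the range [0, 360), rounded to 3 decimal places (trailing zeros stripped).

Executing turtle program step by step:
Start: pos=(7,-5), heading=135, pen down
FD 6: (7,-5) -> (2.757,-0.757) [heading=135, draw]
RT 90: heading 135 -> 45
FD 5: (2.757,-0.757) -> (6.293,2.778) [heading=45, draw]
LT 180: heading 45 -> 225
FD 9: (6.293,2.778) -> (-0.071,-3.586) [heading=225, draw]
FD 10: (-0.071,-3.586) -> (-7.142,-10.657) [heading=225, draw]
FD 10: (-7.142,-10.657) -> (-14.213,-17.728) [heading=225, draw]
FD 9: (-14.213,-17.728) -> (-20.577,-24.092) [heading=225, draw]
LT 180: heading 225 -> 45
RT 90: heading 45 -> 315
Final: pos=(-20.577,-24.092), heading=315, 6 segment(s) drawn

Answer: 315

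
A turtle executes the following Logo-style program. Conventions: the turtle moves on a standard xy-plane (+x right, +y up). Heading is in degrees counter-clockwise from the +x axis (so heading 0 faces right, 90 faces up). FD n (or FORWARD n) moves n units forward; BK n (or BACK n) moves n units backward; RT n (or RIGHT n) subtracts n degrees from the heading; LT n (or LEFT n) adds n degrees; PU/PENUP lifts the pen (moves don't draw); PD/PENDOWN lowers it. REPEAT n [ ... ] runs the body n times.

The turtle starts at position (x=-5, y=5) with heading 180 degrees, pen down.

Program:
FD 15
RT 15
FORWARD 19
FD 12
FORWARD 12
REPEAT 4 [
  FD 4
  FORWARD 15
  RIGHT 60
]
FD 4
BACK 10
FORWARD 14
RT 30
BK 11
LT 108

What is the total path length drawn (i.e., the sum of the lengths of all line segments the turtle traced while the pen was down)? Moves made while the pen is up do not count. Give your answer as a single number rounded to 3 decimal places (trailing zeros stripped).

Answer: 173

Derivation:
Executing turtle program step by step:
Start: pos=(-5,5), heading=180, pen down
FD 15: (-5,5) -> (-20,5) [heading=180, draw]
RT 15: heading 180 -> 165
FD 19: (-20,5) -> (-38.353,9.918) [heading=165, draw]
FD 12: (-38.353,9.918) -> (-49.944,13.023) [heading=165, draw]
FD 12: (-49.944,13.023) -> (-61.535,16.129) [heading=165, draw]
REPEAT 4 [
  -- iteration 1/4 --
  FD 4: (-61.535,16.129) -> (-65.399,17.164) [heading=165, draw]
  FD 15: (-65.399,17.164) -> (-79.887,21.047) [heading=165, draw]
  RT 60: heading 165 -> 105
  -- iteration 2/4 --
  FD 4: (-79.887,21.047) -> (-80.923,24.91) [heading=105, draw]
  FD 15: (-80.923,24.91) -> (-84.805,39.399) [heading=105, draw]
  RT 60: heading 105 -> 45
  -- iteration 3/4 --
  FD 4: (-84.805,39.399) -> (-81.977,42.228) [heading=45, draw]
  FD 15: (-81.977,42.228) -> (-71.37,52.834) [heading=45, draw]
  RT 60: heading 45 -> 345
  -- iteration 4/4 --
  FD 4: (-71.37,52.834) -> (-67.506,51.799) [heading=345, draw]
  FD 15: (-67.506,51.799) -> (-53.017,47.917) [heading=345, draw]
  RT 60: heading 345 -> 285
]
FD 4: (-53.017,47.917) -> (-51.982,44.053) [heading=285, draw]
BK 10: (-51.982,44.053) -> (-54.57,53.712) [heading=285, draw]
FD 14: (-54.57,53.712) -> (-50.947,40.189) [heading=285, draw]
RT 30: heading 285 -> 255
BK 11: (-50.947,40.189) -> (-48.1,50.815) [heading=255, draw]
LT 108: heading 255 -> 3
Final: pos=(-48.1,50.815), heading=3, 16 segment(s) drawn

Segment lengths:
  seg 1: (-5,5) -> (-20,5), length = 15
  seg 2: (-20,5) -> (-38.353,9.918), length = 19
  seg 3: (-38.353,9.918) -> (-49.944,13.023), length = 12
  seg 4: (-49.944,13.023) -> (-61.535,16.129), length = 12
  seg 5: (-61.535,16.129) -> (-65.399,17.164), length = 4
  seg 6: (-65.399,17.164) -> (-79.887,21.047), length = 15
  seg 7: (-79.887,21.047) -> (-80.923,24.91), length = 4
  seg 8: (-80.923,24.91) -> (-84.805,39.399), length = 15
  seg 9: (-84.805,39.399) -> (-81.977,42.228), length = 4
  seg 10: (-81.977,42.228) -> (-71.37,52.834), length = 15
  seg 11: (-71.37,52.834) -> (-67.506,51.799), length = 4
  seg 12: (-67.506,51.799) -> (-53.017,47.917), length = 15
  seg 13: (-53.017,47.917) -> (-51.982,44.053), length = 4
  seg 14: (-51.982,44.053) -> (-54.57,53.712), length = 10
  seg 15: (-54.57,53.712) -> (-50.947,40.189), length = 14
  seg 16: (-50.947,40.189) -> (-48.1,50.815), length = 11
Total = 173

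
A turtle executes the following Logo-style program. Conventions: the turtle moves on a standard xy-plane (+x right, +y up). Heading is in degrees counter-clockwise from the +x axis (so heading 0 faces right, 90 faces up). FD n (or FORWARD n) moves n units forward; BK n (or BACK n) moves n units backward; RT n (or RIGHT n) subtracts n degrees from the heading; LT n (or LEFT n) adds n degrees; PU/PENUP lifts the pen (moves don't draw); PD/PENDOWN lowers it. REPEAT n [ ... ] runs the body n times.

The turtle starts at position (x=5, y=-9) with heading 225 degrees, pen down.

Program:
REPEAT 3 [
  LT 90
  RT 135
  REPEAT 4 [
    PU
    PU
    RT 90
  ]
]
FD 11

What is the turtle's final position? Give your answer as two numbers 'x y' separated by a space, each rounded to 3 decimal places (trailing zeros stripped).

Answer: 5 2

Derivation:
Executing turtle program step by step:
Start: pos=(5,-9), heading=225, pen down
REPEAT 3 [
  -- iteration 1/3 --
  LT 90: heading 225 -> 315
  RT 135: heading 315 -> 180
  REPEAT 4 [
    -- iteration 1/4 --
    PU: pen up
    PU: pen up
    RT 90: heading 180 -> 90
    -- iteration 2/4 --
    PU: pen up
    PU: pen up
    RT 90: heading 90 -> 0
    -- iteration 3/4 --
    PU: pen up
    PU: pen up
    RT 90: heading 0 -> 270
    -- iteration 4/4 --
    PU: pen up
    PU: pen up
    RT 90: heading 270 -> 180
  ]
  -- iteration 2/3 --
  LT 90: heading 180 -> 270
  RT 135: heading 270 -> 135
  REPEAT 4 [
    -- iteration 1/4 --
    PU: pen up
    PU: pen up
    RT 90: heading 135 -> 45
    -- iteration 2/4 --
    PU: pen up
    PU: pen up
    RT 90: heading 45 -> 315
    -- iteration 3/4 --
    PU: pen up
    PU: pen up
    RT 90: heading 315 -> 225
    -- iteration 4/4 --
    PU: pen up
    PU: pen up
    RT 90: heading 225 -> 135
  ]
  -- iteration 3/3 --
  LT 90: heading 135 -> 225
  RT 135: heading 225 -> 90
  REPEAT 4 [
    -- iteration 1/4 --
    PU: pen up
    PU: pen up
    RT 90: heading 90 -> 0
    -- iteration 2/4 --
    PU: pen up
    PU: pen up
    RT 90: heading 0 -> 270
    -- iteration 3/4 --
    PU: pen up
    PU: pen up
    RT 90: heading 270 -> 180
    -- iteration 4/4 --
    PU: pen up
    PU: pen up
    RT 90: heading 180 -> 90
  ]
]
FD 11: (5,-9) -> (5,2) [heading=90, move]
Final: pos=(5,2), heading=90, 0 segment(s) drawn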